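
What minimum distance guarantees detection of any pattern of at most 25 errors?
Detecting e errors requires d_min ≥ e + 1 = 25 + 1 = 26.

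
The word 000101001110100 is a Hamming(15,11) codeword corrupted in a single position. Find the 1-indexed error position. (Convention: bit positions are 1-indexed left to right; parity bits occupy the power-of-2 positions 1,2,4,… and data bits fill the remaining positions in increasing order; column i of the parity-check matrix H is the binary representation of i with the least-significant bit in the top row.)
Syndrome s = H · r^T (mod 2), r = 000101001110100:
  s[0] = (101010101010101)·(000101001110100) mod 2 = 0+0+0+0+0+0+0+0+1+0+1+0+1+0+0 mod 2 = 1
  s[1] = (011001100110011)·(000101001110100) mod 2 = 0+0+0+0+0+1+0+0+0+1+1+0+0+0+0 mod 2 = 1
  s[2] = (000111100001111)·(000101001110100) mod 2 = 0+0+0+1+0+1+0+0+0+0+0+0+1+0+0 mod 2 = 1
  s[3] = (000000011111111)·(000101001110100) mod 2 = 0+0+0+0+0+0+0+0+1+1+1+0+1+0+0 mod 2 = 0
Syndrome = 1110
Column i of H is the binary representation of i, so the syndrome is the binary index of the flipped bit.
Read s = 1110 with s[0] as LSB: 1·2^0 + 1·2^1 + 1·2^2 + 0·2^3 = 7.
Error is at bit position 7.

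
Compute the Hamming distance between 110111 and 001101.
XOR = 111010, count of 1s = 4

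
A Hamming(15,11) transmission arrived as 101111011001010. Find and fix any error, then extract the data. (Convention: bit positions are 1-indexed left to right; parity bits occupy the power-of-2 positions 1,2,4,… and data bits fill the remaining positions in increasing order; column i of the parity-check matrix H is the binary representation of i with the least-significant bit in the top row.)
Syndrome s = H · r^T (mod 2), r = 101111011001010:
  s[0] = (101010101010101)·(101111011001010) mod 2 = 1+0+1+0+1+0+0+0+1+0+0+0+0+0+0 mod 2 = 0
  s[1] = (011001100110011)·(101111011001010) mod 2 = 0+0+1+0+0+1+0+0+0+0+0+0+0+1+0 mod 2 = 1
  s[2] = (000111100001111)·(101111011001010) mod 2 = 0+0+0+1+1+1+0+0+0+0+0+1+0+1+0 mod 2 = 1
  s[3] = (000000011111111)·(101111011001010) mod 2 = 0+0+0+0+0+0+0+1+1+0+0+1+0+1+0 mod 2 = 0
Syndrome = 0110
Column 6 of H equals this syndrome → error at bit 6 (1-indexed).
Flip bit 6: 101111011001010 → 101110011001010
Extract data bits at positions {3,5,6,7,9,10,11,12,13,14,15}: 11001001010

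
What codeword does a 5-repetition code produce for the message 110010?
Repeat each bit 5× and concatenate:
1→11111  1→11111  0→00000  0→00000  1→11111  0→00000
Codeword = 111111111100000000001111100000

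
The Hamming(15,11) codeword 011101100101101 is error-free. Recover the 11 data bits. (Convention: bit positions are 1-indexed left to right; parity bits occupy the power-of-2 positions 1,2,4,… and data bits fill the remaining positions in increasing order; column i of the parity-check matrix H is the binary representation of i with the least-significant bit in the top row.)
Parity bits occupy power-of-2 positions; data bits are at positions {3,5,6,7,9,10,11,12,13,14,15} (1-indexed).
Extract: c[3]=1 c[5]=0 c[6]=1 c[7]=1 c[9]=0 c[10]=1 c[11]=0 c[12]=1 c[13]=1 c[14]=0 c[15]=1
Data = 10110101101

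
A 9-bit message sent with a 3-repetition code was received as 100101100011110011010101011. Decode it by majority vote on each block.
Split into 3-bit blocks and majority-vote each:
  block 1 = 100: 1 ones, 2 zeros → 0
  block 2 = 101: 2 ones, 1 zeros → 1
  block 3 = 100: 1 ones, 2 zeros → 0
  block 4 = 011: 2 ones, 1 zeros → 1
  block 5 = 110: 2 ones, 1 zeros → 1
  block 6 = 011: 2 ones, 1 zeros → 1
  block 7 = 010: 1 ones, 2 zeros → 0
  block 8 = 101: 2 ones, 1 zeros → 1
  block 9 = 011: 2 ones, 1 zeros → 1
Decoded = 010111011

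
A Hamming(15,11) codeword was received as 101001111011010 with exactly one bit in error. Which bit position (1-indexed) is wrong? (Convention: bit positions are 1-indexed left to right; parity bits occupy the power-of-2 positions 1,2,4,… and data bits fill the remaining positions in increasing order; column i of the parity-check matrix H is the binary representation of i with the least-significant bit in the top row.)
Syndrome s = H · r^T (mod 2), r = 101001111011010:
  s[0] = (101010101010101)·(101001111011010) mod 2 = 1+0+1+0+0+0+1+0+1+0+1+0+0+0+0 mod 2 = 1
  s[1] = (011001100110011)·(101001111011010) mod 2 = 0+0+1+0+0+1+1+0+0+0+1+0+0+1+0 mod 2 = 1
  s[2] = (000111100001111)·(101001111011010) mod 2 = 0+0+0+0+0+1+1+0+0+0+0+1+0+1+0 mod 2 = 0
  s[3] = (000000011111111)·(101001111011010) mod 2 = 0+0+0+0+0+0+0+1+1+0+1+1+0+1+0 mod 2 = 1
Syndrome = 1101
Column i of H is the binary representation of i, so the syndrome is the binary index of the flipped bit.
Read s = 1101 with s[0] as LSB: 1·2^0 + 1·2^1 + 0·2^2 + 1·2^3 = 11.
Error is at bit position 11.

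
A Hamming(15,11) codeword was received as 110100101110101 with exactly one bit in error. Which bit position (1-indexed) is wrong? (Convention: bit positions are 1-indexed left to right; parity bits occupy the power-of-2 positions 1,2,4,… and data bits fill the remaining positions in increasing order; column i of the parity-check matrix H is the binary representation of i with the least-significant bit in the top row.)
Syndrome s = H · r^T (mod 2), r = 110100101110101:
  s[0] = (101010101010101)·(110100101110101) mod 2 = 1+0+0+0+0+0+1+0+1+0+1+0+1+0+1 mod 2 = 0
  s[1] = (011001100110011)·(110100101110101) mod 2 = 0+1+0+0+0+0+1+0+0+1+1+0+0+0+1 mod 2 = 1
  s[2] = (000111100001111)·(110100101110101) mod 2 = 0+0+0+1+0+0+1+0+0+0+0+0+1+0+1 mod 2 = 0
  s[3] = (000000011111111)·(110100101110101) mod 2 = 0+0+0+0+0+0+0+0+1+1+1+0+1+0+1 mod 2 = 1
Syndrome = 0101
Column i of H is the binary representation of i, so the syndrome is the binary index of the flipped bit.
Read s = 0101 with s[0] as LSB: 0·2^0 + 1·2^1 + 0·2^2 + 1·2^3 = 10.
Error is at bit position 10.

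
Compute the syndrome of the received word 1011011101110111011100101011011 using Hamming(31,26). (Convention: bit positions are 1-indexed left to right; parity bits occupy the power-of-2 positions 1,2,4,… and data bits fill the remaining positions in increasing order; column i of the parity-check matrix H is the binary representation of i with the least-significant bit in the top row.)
Syndrome s = H · r^T (mod 2), r = 1011011101110111011100101011011:
  s[0] = (1010101010101010101010101010101)·(1011011101110111011100101011011) mod 2 = 1+0+1+0+0+0+1+0+0+0+1+0+0+0+1+0+0+0+1+0+0+0+1+0+1+0+1+0+0+0+1 mod 2 = 0
  s[1] = (0110011001100110011001100110011)·(1011011101110111011100101011011) mod 2 = 0+0+1+0+0+1+1+0+0+1+1+0+0+1+1+0+0+1+1+0+0+0+1+0+0+0+1+0+0+1+1 mod 2 = 1
  s[2] = (0001111000011110000111100001111)·(1011011101110111011100101011011) mod 2 = 0+0+0+1+0+1+1+0+0+0+0+1+0+1+1+0+0+0+0+1+0+0+1+0+0+0+0+1+0+1+1 mod 2 = 1
  s[3] = (0000000111111110000000011111111)·(1011011101110111011100101011011) mod 2 = 0+0+0+0+0+0+0+1+0+1+1+1+0+1+1+0+0+0+0+0+0+0+0+0+1+0+1+1+0+1+1 mod 2 = 1
  s[4] = (0000000000000001111111111111111)·(1011011101110111011100101011011) mod 2 = 0+0+0+0+0+0+0+0+0+0+0+0+0+0+0+1+0+1+1+1+0+0+1+0+1+0+1+1+0+1+1 mod 2 = 0
Syndrome = 01110
Non-zero syndrome: error at position 14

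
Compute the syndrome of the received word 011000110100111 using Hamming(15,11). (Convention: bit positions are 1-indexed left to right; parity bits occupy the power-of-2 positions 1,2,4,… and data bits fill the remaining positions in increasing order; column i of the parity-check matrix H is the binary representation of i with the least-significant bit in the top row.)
Syndrome s = H · r^T (mod 2), r = 011000110100111:
  s[0] = (101010101010101)·(011000110100111) mod 2 = 0+0+1+0+0+0+1+0+0+0+0+0+1+0+1 mod 2 = 0
  s[1] = (011001100110011)·(011000110100111) mod 2 = 0+1+1+0+0+0+1+0+0+1+0+0+0+1+1 mod 2 = 0
  s[2] = (000111100001111)·(011000110100111) mod 2 = 0+0+0+0+0+0+1+0+0+0+0+0+1+1+1 mod 2 = 0
  s[3] = (000000011111111)·(011000110100111) mod 2 = 0+0+0+0+0+0+0+1+0+1+0+0+1+1+1 mod 2 = 1
Syndrome = 0001
Non-zero syndrome: error at position 8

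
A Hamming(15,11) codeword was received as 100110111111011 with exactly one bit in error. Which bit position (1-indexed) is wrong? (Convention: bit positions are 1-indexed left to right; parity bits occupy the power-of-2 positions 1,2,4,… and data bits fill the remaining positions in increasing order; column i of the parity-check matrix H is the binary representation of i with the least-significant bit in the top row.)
Syndrome s = H · r^T (mod 2), r = 100110111111011:
  s[0] = (101010101010101)·(100110111111011) mod 2 = 1+0+0+0+1+0+1+0+1+0+1+0+0+0+1 mod 2 = 0
  s[1] = (011001100110011)·(100110111111011) mod 2 = 0+0+0+0+0+0+1+0+0+1+1+0+0+1+1 mod 2 = 1
  s[2] = (000111100001111)·(100110111111011) mod 2 = 0+0+0+1+1+0+1+0+0+0+0+1+0+1+1 mod 2 = 0
  s[3] = (000000011111111)·(100110111111011) mod 2 = 0+0+0+0+0+0+0+1+1+1+1+1+0+1+1 mod 2 = 1
Syndrome = 0101
Column i of H is the binary representation of i, so the syndrome is the binary index of the flipped bit.
Read s = 0101 with s[0] as LSB: 0·2^0 + 1·2^1 + 0·2^2 + 1·2^3 = 10.
Error is at bit position 10.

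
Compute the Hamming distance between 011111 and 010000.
XOR = 001111, count of 1s = 4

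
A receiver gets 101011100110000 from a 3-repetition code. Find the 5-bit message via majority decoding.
Split into 3-bit blocks and majority-vote each:
  block 1 = 101: 2 ones, 1 zeros → 1
  block 2 = 011: 2 ones, 1 zeros → 1
  block 3 = 100: 1 ones, 2 zeros → 0
  block 4 = 110: 2 ones, 1 zeros → 1
  block 5 = 000: 0 ones, 3 zeros → 0
Decoded = 11010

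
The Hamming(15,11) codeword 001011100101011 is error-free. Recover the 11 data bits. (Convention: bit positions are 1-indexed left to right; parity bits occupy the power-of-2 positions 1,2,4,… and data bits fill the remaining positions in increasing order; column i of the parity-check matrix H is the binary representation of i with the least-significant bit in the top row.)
Parity bits occupy power-of-2 positions; data bits are at positions {3,5,6,7,9,10,11,12,13,14,15} (1-indexed).
Extract: c[3]=1 c[5]=1 c[6]=1 c[7]=1 c[9]=0 c[10]=1 c[11]=0 c[12]=1 c[13]=0 c[14]=1 c[15]=1
Data = 11110101011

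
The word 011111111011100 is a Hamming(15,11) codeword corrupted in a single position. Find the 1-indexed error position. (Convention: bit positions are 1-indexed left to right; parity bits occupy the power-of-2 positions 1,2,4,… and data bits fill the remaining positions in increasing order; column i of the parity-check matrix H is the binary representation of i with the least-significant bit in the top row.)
Syndrome s = H · r^T (mod 2), r = 011111111011100:
  s[0] = (101010101010101)·(011111111011100) mod 2 = 0+0+1+0+1+0+1+0+1+0+1+0+1+0+0 mod 2 = 0
  s[1] = (011001100110011)·(011111111011100) mod 2 = 0+1+1+0+0+1+1+0+0+0+1+0+0+0+0 mod 2 = 1
  s[2] = (000111100001111)·(011111111011100) mod 2 = 0+0+0+1+1+1+1+0+0+0+0+1+1+0+0 mod 2 = 0
  s[3] = (000000011111111)·(011111111011100) mod 2 = 0+0+0+0+0+0+0+1+1+0+1+1+1+0+0 mod 2 = 1
Syndrome = 0101
Column i of H is the binary representation of i, so the syndrome is the binary index of the flipped bit.
Read s = 0101 with s[0] as LSB: 0·2^0 + 1·2^1 + 0·2^2 + 1·2^3 = 10.
Error is at bit position 10.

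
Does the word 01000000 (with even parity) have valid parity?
Sum of all bits: 0+1+0+0+0+0+0+0 = 1; 1 mod 2 = 1. Result is 1 → parity error detected.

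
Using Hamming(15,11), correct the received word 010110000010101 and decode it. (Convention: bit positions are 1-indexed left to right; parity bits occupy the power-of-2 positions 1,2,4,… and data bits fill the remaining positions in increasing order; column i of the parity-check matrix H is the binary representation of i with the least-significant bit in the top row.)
Syndrome s = H · r^T (mod 2), r = 010110000010101:
  s[0] = (101010101010101)·(010110000010101) mod 2 = 0+0+0+0+1+0+0+0+0+0+1+0+1+0+1 mod 2 = 0
  s[1] = (011001100110011)·(010110000010101) mod 2 = 0+1+0+0+0+0+0+0+0+0+1+0+0+0+1 mod 2 = 1
  s[2] = (000111100001111)·(010110000010101) mod 2 = 0+0+0+1+1+0+0+0+0+0+0+0+1+0+1 mod 2 = 0
  s[3] = (000000011111111)·(010110000010101) mod 2 = 0+0+0+0+0+0+0+0+0+0+1+0+1+0+1 mod 2 = 1
Syndrome = 0101
Column 10 of H equals this syndrome → error at bit 10 (1-indexed).
Flip bit 10: 010110000010101 → 010110000110101
Extract data bits at positions {3,5,6,7,9,10,11,12,13,14,15}: 01000110101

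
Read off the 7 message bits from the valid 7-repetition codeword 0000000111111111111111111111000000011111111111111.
Split into 7-bit blocks: 0000000 1111111 1111111 1111111 0000000 1111111 1111111
Data = 0111011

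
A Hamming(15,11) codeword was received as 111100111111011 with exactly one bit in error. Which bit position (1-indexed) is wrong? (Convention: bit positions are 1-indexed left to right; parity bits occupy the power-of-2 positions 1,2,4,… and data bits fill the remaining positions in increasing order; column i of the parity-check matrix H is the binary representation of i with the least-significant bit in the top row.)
Syndrome s = H · r^T (mod 2), r = 111100111111011:
  s[0] = (101010101010101)·(111100111111011) mod 2 = 1+0+1+0+0+0+1+0+1+0+1+0+0+0+1 mod 2 = 0
  s[1] = (011001100110011)·(111100111111011) mod 2 = 0+1+1+0+0+0+1+0+0+1+1+0+0+1+1 mod 2 = 1
  s[2] = (000111100001111)·(111100111111011) mod 2 = 0+0+0+1+0+0+1+0+0+0+0+1+0+1+1 mod 2 = 1
  s[3] = (000000011111111)·(111100111111011) mod 2 = 0+0+0+0+0+0+0+1+1+1+1+1+0+1+1 mod 2 = 1
Syndrome = 0111
Column i of H is the binary representation of i, so the syndrome is the binary index of the flipped bit.
Read s = 0111 with s[0] as LSB: 0·2^0 + 1·2^1 + 1·2^2 + 1·2^3 = 14.
Error is at bit position 14.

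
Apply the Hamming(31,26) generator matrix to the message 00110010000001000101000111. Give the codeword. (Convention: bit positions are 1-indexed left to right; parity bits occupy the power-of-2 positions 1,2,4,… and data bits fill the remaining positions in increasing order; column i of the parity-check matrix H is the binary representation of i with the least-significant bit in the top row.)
Codeword c = d · G (mod 2), d = 00110010000001000101000111:
  c[0] = d·G[:,0] = (00110010000001000101000111)·(11011010101101010101010101) mod 2 = 0+0+0+1+0+0+1+0+0+0+0+0+0+1+0+0+0+1+0+1+0+0+0+1+0+1 mod 2 = 1
  c[1] = d·G[:,1] = (00110010000001000101000111)·(10110110011011001100110011) mod 2 = 0+0+1+1+0+0+1+0+0+0+0+0+0+1+0+0+0+1+0+0+0+0+0+0+1+1 mod 2 = 1
  c[2] = d·G[:,2] = (00110010000001000101000111)·(10000000000000000000000000) mod 2 = 0+0+0+0+0+0+0+0+0+0+0+0+0+0+0+0+0+0+0+0+0+0+0+0+0+0 mod 2 = 0
  c[3] = d·G[:,3] = (00110010000001000101000111)·(01110001111000111100001111) mod 2 = 0+0+1+1+0+0+0+0+0+0+0+0+0+0+0+0+0+1+0+0+0+0+0+1+1+1 mod 2 = 0
  c[4] = d·G[:,4] = (00110010000001000101000111)·(01000000000000000000000000) mod 2 = 0+0+0+0+0+0+0+0+0+0+0+0+0+0+0+0+0+0+0+0+0+0+0+0+0+0 mod 2 = 0
  c[5] = d·G[:,5] = (00110010000001000101000111)·(00100000000000000000000000) mod 2 = 0+0+1+0+0+0+0+0+0+0+0+0+0+0+0+0+0+0+0+0+0+0+0+0+0+0 mod 2 = 1
  c[6] = d·G[:,6] = (00110010000001000101000111)·(00010000000000000000000000) mod 2 = 0+0+0+1+0+0+0+0+0+0+0+0+0+0+0+0+0+0+0+0+0+0+0+0+0+0 mod 2 = 1
  c[7] = d·G[:,7] = (00110010000001000101000111)·(00001111111000000011111111) mod 2 = 0+0+0+0+0+0+1+0+0+0+0+0+0+0+0+0+0+0+0+1+0+0+0+1+1+1 mod 2 = 1
  c[8] = d·G[:,8] = (00110010000001000101000111)·(00001000000000000000000000) mod 2 = 0+0+0+0+0+0+0+0+0+0+0+0+0+0+0+0+0+0+0+0+0+0+0+0+0+0 mod 2 = 0
  c[9] = d·G[:,9] = (00110010000001000101000111)·(00000100000000000000000000) mod 2 = 0+0+0+0+0+0+0+0+0+0+0+0+0+0+0+0+0+0+0+0+0+0+0+0+0+0 mod 2 = 0
  c[10] = d·G[:,10] = (00110010000001000101000111)·(00000010000000000000000000) mod 2 = 0+0+0+0+0+0+1+0+0+0+0+0+0+0+0+0+0+0+0+0+0+0+0+0+0+0 mod 2 = 1
  c[11] = d·G[:,11] = (00110010000001000101000111)·(00000001000000000000000000) mod 2 = 0+0+0+0+0+0+0+0+0+0+0+0+0+0+0+0+0+0+0+0+0+0+0+0+0+0 mod 2 = 0
  c[12] = d·G[:,12] = (00110010000001000101000111)·(00000000100000000000000000) mod 2 = 0+0+0+0+0+0+0+0+0+0+0+0+0+0+0+0+0+0+0+0+0+0+0+0+0+0 mod 2 = 0
  c[13] = d·G[:,13] = (00110010000001000101000111)·(00000000010000000000000000) mod 2 = 0+0+0+0+0+0+0+0+0+0+0+0+0+0+0+0+0+0+0+0+0+0+0+0+0+0 mod 2 = 0
  c[14] = d·G[:,14] = (00110010000001000101000111)·(00000000001000000000000000) mod 2 = 0+0+0+0+0+0+0+0+0+0+0+0+0+0+0+0+0+0+0+0+0+0+0+0+0+0 mod 2 = 0
  c[15] = d·G[:,15] = (00110010000001000101000111)·(00000000000111111111111111) mod 2 = 0+0+0+0+0+0+0+0+0+0+0+0+0+1+0+0+0+1+0+1+0+0+0+1+1+1 mod 2 = 0
  c[16] = d·G[:,16] = (00110010000001000101000111)·(00000000000100000000000000) mod 2 = 0+0+0+0+0+0+0+0+0+0+0+0+0+0+0+0+0+0+0+0+0+0+0+0+0+0 mod 2 = 0
  c[17] = d·G[:,17] = (00110010000001000101000111)·(00000000000010000000000000) mod 2 = 0+0+0+0+0+0+0+0+0+0+0+0+0+0+0+0+0+0+0+0+0+0+0+0+0+0 mod 2 = 0
  c[18] = d·G[:,18] = (00110010000001000101000111)·(00000000000001000000000000) mod 2 = 0+0+0+0+0+0+0+0+0+0+0+0+0+1+0+0+0+0+0+0+0+0+0+0+0+0 mod 2 = 1
  c[19] = d·G[:,19] = (00110010000001000101000111)·(00000000000000100000000000) mod 2 = 0+0+0+0+0+0+0+0+0+0+0+0+0+0+0+0+0+0+0+0+0+0+0+0+0+0 mod 2 = 0
  c[20] = d·G[:,20] = (00110010000001000101000111)·(00000000000000010000000000) mod 2 = 0+0+0+0+0+0+0+0+0+0+0+0+0+0+0+0+0+0+0+0+0+0+0+0+0+0 mod 2 = 0
  c[21] = d·G[:,21] = (00110010000001000101000111)·(00000000000000001000000000) mod 2 = 0+0+0+0+0+0+0+0+0+0+0+0+0+0+0+0+0+0+0+0+0+0+0+0+0+0 mod 2 = 0
  c[22] = d·G[:,22] = (00110010000001000101000111)·(00000000000000000100000000) mod 2 = 0+0+0+0+0+0+0+0+0+0+0+0+0+0+0+0+0+1+0+0+0+0+0+0+0+0 mod 2 = 1
  c[23] = d·G[:,23] = (00110010000001000101000111)·(00000000000000000010000000) mod 2 = 0+0+0+0+0+0+0+0+0+0+0+0+0+0+0+0+0+0+0+0+0+0+0+0+0+0 mod 2 = 0
  c[24] = d·G[:,24] = (00110010000001000101000111)·(00000000000000000001000000) mod 2 = 0+0+0+0+0+0+0+0+0+0+0+0+0+0+0+0+0+0+0+1+0+0+0+0+0+0 mod 2 = 1
  c[25] = d·G[:,25] = (00110010000001000101000111)·(00000000000000000000100000) mod 2 = 0+0+0+0+0+0+0+0+0+0+0+0+0+0+0+0+0+0+0+0+0+0+0+0+0+0 mod 2 = 0
  c[26] = d·G[:,26] = (00110010000001000101000111)·(00000000000000000000010000) mod 2 = 0+0+0+0+0+0+0+0+0+0+0+0+0+0+0+0+0+0+0+0+0+0+0+0+0+0 mod 2 = 0
  c[27] = d·G[:,27] = (00110010000001000101000111)·(00000000000000000000001000) mod 2 = 0+0+0+0+0+0+0+0+0+0+0+0+0+0+0+0+0+0+0+0+0+0+0+0+0+0 mod 2 = 0
  c[28] = d·G[:,28] = (00110010000001000101000111)·(00000000000000000000000100) mod 2 = 0+0+0+0+0+0+0+0+0+0+0+0+0+0+0+0+0+0+0+0+0+0+0+1+0+0 mod 2 = 1
  c[29] = d·G[:,29] = (00110010000001000101000111)·(00000000000000000000000010) mod 2 = 0+0+0+0+0+0+0+0+0+0+0+0+0+0+0+0+0+0+0+0+0+0+0+0+1+0 mod 2 = 1
  c[30] = d·G[:,30] = (00110010000001000101000111)·(00000000000000000000000001) mod 2 = 0+0+0+0+0+0+0+0+0+0+0+0+0+0+0+0+0+0+0+0+0+0+0+0+0+1 mod 2 = 1
Codeword = 1100011100100000001000101000111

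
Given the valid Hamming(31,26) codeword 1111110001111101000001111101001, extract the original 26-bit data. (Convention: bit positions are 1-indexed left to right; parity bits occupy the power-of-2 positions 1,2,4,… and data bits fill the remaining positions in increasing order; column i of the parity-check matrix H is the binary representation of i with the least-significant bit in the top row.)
Parity bits occupy power-of-2 positions; data bits are at positions {3,5,6,7,9,10,11,12,13,14,15,17,18,19,20,21,22,23,24,25,26,27,28,29,30,31} (1-indexed).
Extract: c[3]=1 c[5]=1 c[6]=1 c[7]=0 c[9]=0 c[10]=1 c[11]=1 c[12]=1 c[13]=1 c[14]=1 c[15]=0 c[17]=0 c[18]=0 c[19]=0 c[20]=0 c[21]=0 c[22]=1 c[23]=1 c[24]=1 c[25]=1 c[26]=1 c[27]=0 c[28]=1 c[29]=0 c[30]=0 c[31]=1
Data = 11100111110000001111101001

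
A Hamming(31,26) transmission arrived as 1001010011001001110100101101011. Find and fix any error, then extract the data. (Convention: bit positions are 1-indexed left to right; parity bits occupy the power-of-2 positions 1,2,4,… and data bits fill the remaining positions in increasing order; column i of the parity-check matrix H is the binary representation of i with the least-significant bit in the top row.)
Syndrome s = H · r^T (mod 2), r = 1001010011001001110100101101011:
  s[0] = (1010101010101010101010101010101)·(1001010011001001110100101101011) mod 2 = 1+0+0+0+0+0+0+0+1+0+0+0+1+0+0+0+1+0+0+0+0+0+1+0+1+0+0+0+0+0+1 mod 2 = 1
  s[1] = (0110011001100110011001100110011)·(1001010011001001110100101101011) mod 2 = 0+0+0+0+0+1+0+0+0+1+0+0+0+0+0+0+0+1+0+0+0+0+1+0+0+1+0+0+0+1+1 mod 2 = 1
  s[2] = (0001111000011110000111100001111)·(1001010011001001110100101101011) mod 2 = 0+0+0+1+0+1+0+0+0+0+0+0+1+0+0+0+0+0+0+1+0+0+1+0+0+0+0+1+0+1+1 mod 2 = 0
  s[3] = (0000000111111110000000011111111)·(1001010011001001110100101101011) mod 2 = 0+0+0+0+0+0+0+0+1+1+0+0+1+0+0+0+0+0+0+0+0+0+0+0+1+1+0+1+0+1+1 mod 2 = 0
  s[4] = (0000000000000001111111111111111)·(1001010011001001110100101101011) mod 2 = 0+0+0+0+0+0+0+0+0+0+0+0+0+0+0+1+1+1+0+1+0+0+1+0+1+1+0+1+0+1+1 mod 2 = 0
Syndrome = 11000
Column 3 of H equals this syndrome → error at bit 3 (1-indexed).
Flip bit 3: 1001010011001001110100101101011 → 1011010011001001110100101101011
Extract data bits at positions {3,5,6,7,9,10,11,12,13,14,15,17,18,19,20,21,22,23,24,25,26,27,28,29,30,31}: 10101100100110100101101011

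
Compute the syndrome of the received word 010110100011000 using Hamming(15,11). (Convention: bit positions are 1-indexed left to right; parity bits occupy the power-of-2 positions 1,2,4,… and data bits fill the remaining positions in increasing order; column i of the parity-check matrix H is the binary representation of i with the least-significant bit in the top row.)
Syndrome s = H · r^T (mod 2), r = 010110100011000:
  s[0] = (101010101010101)·(010110100011000) mod 2 = 0+0+0+0+1+0+1+0+0+0+1+0+0+0+0 mod 2 = 1
  s[1] = (011001100110011)·(010110100011000) mod 2 = 0+1+0+0+0+0+1+0+0+0+1+0+0+0+0 mod 2 = 1
  s[2] = (000111100001111)·(010110100011000) mod 2 = 0+0+0+1+1+0+1+0+0+0+0+1+0+0+0 mod 2 = 0
  s[3] = (000000011111111)·(010110100011000) mod 2 = 0+0+0+0+0+0+0+0+0+0+1+1+0+0+0 mod 2 = 0
Syndrome = 1100
Non-zero syndrome: error at position 3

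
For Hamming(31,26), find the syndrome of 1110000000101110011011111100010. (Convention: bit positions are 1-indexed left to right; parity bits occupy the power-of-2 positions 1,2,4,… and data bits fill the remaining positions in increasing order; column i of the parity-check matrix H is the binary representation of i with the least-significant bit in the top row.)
Syndrome s = H · r^T (mod 2), r = 1110000000101110011011111100010:
  s[0] = (1010101010101010101010101010101)·(1110000000101110011011111100010) mod 2 = 1+0+1+0+0+0+0+0+0+0+1+0+1+0+1+0+0+0+1+0+1+0+1+0+1+0+0+0+0+0+0 mod 2 = 1
  s[1] = (0110011001100110011001100110011)·(1110000000101110011011111100010) mod 2 = 0+1+1+0+0+0+0+0+0+0+1+0+0+1+1+0+0+1+1+0+0+1+1+0+0+1+0+0+0+1+0 mod 2 = 1
  s[2] = (0001111000011110000111100001111)·(1110000000101110011011111100010) mod 2 = 0+0+0+0+0+0+0+0+0+0+0+0+1+1+1+0+0+0+0+0+1+1+1+0+0+0+0+0+0+1+0 mod 2 = 1
  s[3] = (0000000111111110000000011111111)·(1110000000101110011011111100010) mod 2 = 0+0+0+0+0+0+0+0+0+0+1+0+1+1+1+0+0+0+0+0+0+0+0+1+1+1+0+0+0+1+0 mod 2 = 0
  s[4] = (0000000000000001111111111111111)·(1110000000101110011011111100010) mod 2 = 0+0+0+0+0+0+0+0+0+0+0+0+0+0+0+0+0+1+1+0+1+1+1+1+1+1+0+0+0+1+0 mod 2 = 1
Syndrome = 11101
Non-zero syndrome: error at position 23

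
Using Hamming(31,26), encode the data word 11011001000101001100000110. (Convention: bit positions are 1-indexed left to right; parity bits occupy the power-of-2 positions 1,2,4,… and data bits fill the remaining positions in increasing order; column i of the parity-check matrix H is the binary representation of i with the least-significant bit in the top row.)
Codeword c = d · G (mod 2), d = 11011001000101001100000110:
  c[0] = d·G[:,0] = (11011001000101001100000110)·(11011010101101010101010101) mod 2 = 1+1+0+1+1+0+0+0+0+0+0+1+0+1+0+0+0+1+0+0+0+0+0+1+0+0 mod 2 = 0
  c[1] = d·G[:,1] = (11011001000101001100000110)·(10110110011011001100110011) mod 2 = 1+0+0+1+0+0+0+0+0+0+0+0+0+1+0+0+1+1+0+0+0+0+0+0+1+0 mod 2 = 0
  c[2] = d·G[:,2] = (11011001000101001100000110)·(10000000000000000000000000) mod 2 = 1+0+0+0+0+0+0+0+0+0+0+0+0+0+0+0+0+0+0+0+0+0+0+0+0+0 mod 2 = 1
  c[3] = d·G[:,3] = (11011001000101001100000110)·(01110001111000111100001111) mod 2 = 0+1+0+1+0+0+0+1+0+0+0+0+0+0+0+0+1+1+0+0+0+0+0+1+1+0 mod 2 = 1
  c[4] = d·G[:,4] = (11011001000101001100000110)·(01000000000000000000000000) mod 2 = 0+1+0+0+0+0+0+0+0+0+0+0+0+0+0+0+0+0+0+0+0+0+0+0+0+0 mod 2 = 1
  c[5] = d·G[:,5] = (11011001000101001100000110)·(00100000000000000000000000) mod 2 = 0+0+0+0+0+0+0+0+0+0+0+0+0+0+0+0+0+0+0+0+0+0+0+0+0+0 mod 2 = 0
  c[6] = d·G[:,6] = (11011001000101001100000110)·(00010000000000000000000000) mod 2 = 0+0+0+1+0+0+0+0+0+0+0+0+0+0+0+0+0+0+0+0+0+0+0+0+0+0 mod 2 = 1
  c[7] = d·G[:,7] = (11011001000101001100000110)·(00001111111000000011111111) mod 2 = 0+0+0+0+1+0+0+1+0+0+0+0+0+0+0+0+0+0+0+0+0+0+0+1+1+0 mod 2 = 0
  c[8] = d·G[:,8] = (11011001000101001100000110)·(00001000000000000000000000) mod 2 = 0+0+0+0+1+0+0+0+0+0+0+0+0+0+0+0+0+0+0+0+0+0+0+0+0+0 mod 2 = 1
  c[9] = d·G[:,9] = (11011001000101001100000110)·(00000100000000000000000000) mod 2 = 0+0+0+0+0+0+0+0+0+0+0+0+0+0+0+0+0+0+0+0+0+0+0+0+0+0 mod 2 = 0
  c[10] = d·G[:,10] = (11011001000101001100000110)·(00000010000000000000000000) mod 2 = 0+0+0+0+0+0+0+0+0+0+0+0+0+0+0+0+0+0+0+0+0+0+0+0+0+0 mod 2 = 0
  c[11] = d·G[:,11] = (11011001000101001100000110)·(00000001000000000000000000) mod 2 = 0+0+0+0+0+0+0+1+0+0+0+0+0+0+0+0+0+0+0+0+0+0+0+0+0+0 mod 2 = 1
  c[12] = d·G[:,12] = (11011001000101001100000110)·(00000000100000000000000000) mod 2 = 0+0+0+0+0+0+0+0+0+0+0+0+0+0+0+0+0+0+0+0+0+0+0+0+0+0 mod 2 = 0
  c[13] = d·G[:,13] = (11011001000101001100000110)·(00000000010000000000000000) mod 2 = 0+0+0+0+0+0+0+0+0+0+0+0+0+0+0+0+0+0+0+0+0+0+0+0+0+0 mod 2 = 0
  c[14] = d·G[:,14] = (11011001000101001100000110)·(00000000001000000000000000) mod 2 = 0+0+0+0+0+0+0+0+0+0+0+0+0+0+0+0+0+0+0+0+0+0+0+0+0+0 mod 2 = 0
  c[15] = d·G[:,15] = (11011001000101001100000110)·(00000000000111111111111111) mod 2 = 0+0+0+0+0+0+0+0+0+0+0+1+0+1+0+0+1+1+0+0+0+0+0+1+1+0 mod 2 = 0
  c[16] = d·G[:,16] = (11011001000101001100000110)·(00000000000100000000000000) mod 2 = 0+0+0+0+0+0+0+0+0+0+0+1+0+0+0+0+0+0+0+0+0+0+0+0+0+0 mod 2 = 1
  c[17] = d·G[:,17] = (11011001000101001100000110)·(00000000000010000000000000) mod 2 = 0+0+0+0+0+0+0+0+0+0+0+0+0+0+0+0+0+0+0+0+0+0+0+0+0+0 mod 2 = 0
  c[18] = d·G[:,18] = (11011001000101001100000110)·(00000000000001000000000000) mod 2 = 0+0+0+0+0+0+0+0+0+0+0+0+0+1+0+0+0+0+0+0+0+0+0+0+0+0 mod 2 = 1
  c[19] = d·G[:,19] = (11011001000101001100000110)·(00000000000000100000000000) mod 2 = 0+0+0+0+0+0+0+0+0+0+0+0+0+0+0+0+0+0+0+0+0+0+0+0+0+0 mod 2 = 0
  c[20] = d·G[:,20] = (11011001000101001100000110)·(00000000000000010000000000) mod 2 = 0+0+0+0+0+0+0+0+0+0+0+0+0+0+0+0+0+0+0+0+0+0+0+0+0+0 mod 2 = 0
  c[21] = d·G[:,21] = (11011001000101001100000110)·(00000000000000001000000000) mod 2 = 0+0+0+0+0+0+0+0+0+0+0+0+0+0+0+0+1+0+0+0+0+0+0+0+0+0 mod 2 = 1
  c[22] = d·G[:,22] = (11011001000101001100000110)·(00000000000000000100000000) mod 2 = 0+0+0+0+0+0+0+0+0+0+0+0+0+0+0+0+0+1+0+0+0+0+0+0+0+0 mod 2 = 1
  c[23] = d·G[:,23] = (11011001000101001100000110)·(00000000000000000010000000) mod 2 = 0+0+0+0+0+0+0+0+0+0+0+0+0+0+0+0+0+0+0+0+0+0+0+0+0+0 mod 2 = 0
  c[24] = d·G[:,24] = (11011001000101001100000110)·(00000000000000000001000000) mod 2 = 0+0+0+0+0+0+0+0+0+0+0+0+0+0+0+0+0+0+0+0+0+0+0+0+0+0 mod 2 = 0
  c[25] = d·G[:,25] = (11011001000101001100000110)·(00000000000000000000100000) mod 2 = 0+0+0+0+0+0+0+0+0+0+0+0+0+0+0+0+0+0+0+0+0+0+0+0+0+0 mod 2 = 0
  c[26] = d·G[:,26] = (11011001000101001100000110)·(00000000000000000000010000) mod 2 = 0+0+0+0+0+0+0+0+0+0+0+0+0+0+0+0+0+0+0+0+0+0+0+0+0+0 mod 2 = 0
  c[27] = d·G[:,27] = (11011001000101001100000110)·(00000000000000000000001000) mod 2 = 0+0+0+0+0+0+0+0+0+0+0+0+0+0+0+0+0+0+0+0+0+0+0+0+0+0 mod 2 = 0
  c[28] = d·G[:,28] = (11011001000101001100000110)·(00000000000000000000000100) mod 2 = 0+0+0+0+0+0+0+0+0+0+0+0+0+0+0+0+0+0+0+0+0+0+0+1+0+0 mod 2 = 1
  c[29] = d·G[:,29] = (11011001000101001100000110)·(00000000000000000000000010) mod 2 = 0+0+0+0+0+0+0+0+0+0+0+0+0+0+0+0+0+0+0+0+0+0+0+0+1+0 mod 2 = 1
  c[30] = d·G[:,30] = (11011001000101001100000110)·(00000000000000000000000001) mod 2 = 0+0+0+0+0+0+0+0+0+0+0+0+0+0+0+0+0+0+0+0+0+0+0+0+0+0 mod 2 = 0
Codeword = 0011101010010000101001100000110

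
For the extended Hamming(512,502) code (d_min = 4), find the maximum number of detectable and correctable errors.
Detection only: up to d_min − 1 = 3 errors.
Correction: up to ⌊(d_min − 1)/2⌋ = ⌊3/2⌋ = 1 errors.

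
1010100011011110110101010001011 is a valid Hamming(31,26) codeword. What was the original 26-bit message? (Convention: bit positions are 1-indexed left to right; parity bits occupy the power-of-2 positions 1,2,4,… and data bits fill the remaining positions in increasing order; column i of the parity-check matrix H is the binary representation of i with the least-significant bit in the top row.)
Parity bits occupy power-of-2 positions; data bits are at positions {3,5,6,7,9,10,11,12,13,14,15,17,18,19,20,21,22,23,24,25,26,27,28,29,30,31} (1-indexed).
Extract: c[3]=1 c[5]=1 c[6]=0 c[7]=0 c[9]=1 c[10]=1 c[11]=0 c[12]=1 c[13]=1 c[14]=1 c[15]=1 c[17]=1 c[18]=1 c[19]=0 c[20]=1 c[21]=0 c[22]=1 c[23]=0 c[24]=1 c[25]=0 c[26]=0 c[27]=0 c[28]=1 c[29]=0 c[30]=1 c[31]=1
Data = 11001101111110101010001011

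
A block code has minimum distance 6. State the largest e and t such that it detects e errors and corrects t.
(a) Detection requires d_min ≥ e+1, so e ≤ d_min − 1 = 5.
(b) Correction requires d_min ≥ 2t+1, so t ≤ ⌊(d_min − 1)/2⌋ = ⌊5/2⌋ = 2.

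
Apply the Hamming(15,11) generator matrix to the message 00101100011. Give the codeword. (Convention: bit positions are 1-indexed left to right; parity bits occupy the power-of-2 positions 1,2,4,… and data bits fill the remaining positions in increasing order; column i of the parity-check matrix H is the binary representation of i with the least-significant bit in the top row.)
Codeword c = d · G (mod 2), d = 00101100011:
  c[0] = d·G[:,0] = (00101100011)·(11011010101) mod 2 = 0+0+0+0+1+0+0+0+0+0+1 mod 2 = 0
  c[1] = d·G[:,1] = (00101100011)·(10110110011) mod 2 = 0+0+1+0+0+1+0+0+0+1+1 mod 2 = 0
  c[2] = d·G[:,2] = (00101100011)·(10000000000) mod 2 = 0+0+0+0+0+0+0+0+0+0+0 mod 2 = 0
  c[3] = d·G[:,3] = (00101100011)·(01110001111) mod 2 = 0+0+1+0+0+0+0+0+0+1+1 mod 2 = 1
  c[4] = d·G[:,4] = (00101100011)·(01000000000) mod 2 = 0+0+0+0+0+0+0+0+0+0+0 mod 2 = 0
  c[5] = d·G[:,5] = (00101100011)·(00100000000) mod 2 = 0+0+1+0+0+0+0+0+0+0+0 mod 2 = 1
  c[6] = d·G[:,6] = (00101100011)·(00010000000) mod 2 = 0+0+0+0+0+0+0+0+0+0+0 mod 2 = 0
  c[7] = d·G[:,7] = (00101100011)·(00001111111) mod 2 = 0+0+0+0+1+1+0+0+0+1+1 mod 2 = 0
  c[8] = d·G[:,8] = (00101100011)·(00001000000) mod 2 = 0+0+0+0+1+0+0+0+0+0+0 mod 2 = 1
  c[9] = d·G[:,9] = (00101100011)·(00000100000) mod 2 = 0+0+0+0+0+1+0+0+0+0+0 mod 2 = 1
  c[10] = d·G[:,10] = (00101100011)·(00000010000) mod 2 = 0+0+0+0+0+0+0+0+0+0+0 mod 2 = 0
  c[11] = d·G[:,11] = (00101100011)·(00000001000) mod 2 = 0+0+0+0+0+0+0+0+0+0+0 mod 2 = 0
  c[12] = d·G[:,12] = (00101100011)·(00000000100) mod 2 = 0+0+0+0+0+0+0+0+0+0+0 mod 2 = 0
  c[13] = d·G[:,13] = (00101100011)·(00000000010) mod 2 = 0+0+0+0+0+0+0+0+0+1+0 mod 2 = 1
  c[14] = d·G[:,14] = (00101100011)·(00000000001) mod 2 = 0+0+0+0+0+0+0+0+0+0+1 mod 2 = 1
Codeword = 000101001100011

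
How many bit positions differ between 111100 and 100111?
XOR = 011011, count of 1s = 4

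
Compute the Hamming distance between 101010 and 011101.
XOR = 110111, count of 1s = 5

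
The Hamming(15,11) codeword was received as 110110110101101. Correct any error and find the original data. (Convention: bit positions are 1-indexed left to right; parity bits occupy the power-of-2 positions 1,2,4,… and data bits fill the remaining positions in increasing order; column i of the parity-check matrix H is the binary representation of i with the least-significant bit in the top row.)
Syndrome s = H · r^T (mod 2), r = 110110110101101:
  s[0] = (101010101010101)·(110110110101101) mod 2 = 1+0+0+0+1+0+1+0+0+0+0+0+1+0+1 mod 2 = 1
  s[1] = (011001100110011)·(110110110101101) mod 2 = 0+1+0+0+0+0+1+0+0+1+0+0+0+0+1 mod 2 = 0
  s[2] = (000111100001111)·(110110110101101) mod 2 = 0+0+0+1+1+0+1+0+0+0+0+1+1+0+1 mod 2 = 0
  s[3] = (000000011111111)·(110110110101101) mod 2 = 0+0+0+0+0+0+0+1+0+1+0+1+1+0+1 mod 2 = 1
Syndrome = 1001
Column 9 of H equals this syndrome → error at bit 9 (1-indexed).
Flip bit 9: 110110110101101 → 110110111101101
Extract data bits at positions {3,5,6,7,9,10,11,12,13,14,15}: 01011101101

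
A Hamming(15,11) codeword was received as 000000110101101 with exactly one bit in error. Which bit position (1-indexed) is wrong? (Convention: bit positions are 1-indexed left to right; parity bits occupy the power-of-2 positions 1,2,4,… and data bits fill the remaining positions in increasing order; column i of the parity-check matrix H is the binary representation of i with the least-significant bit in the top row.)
Syndrome s = H · r^T (mod 2), r = 000000110101101:
  s[0] = (101010101010101)·(000000110101101) mod 2 = 0+0+0+0+0+0+1+0+0+0+0+0+1+0+1 mod 2 = 1
  s[1] = (011001100110011)·(000000110101101) mod 2 = 0+0+0+0+0+0+1+0+0+1+0+0+0+0+1 mod 2 = 1
  s[2] = (000111100001111)·(000000110101101) mod 2 = 0+0+0+0+0+0+1+0+0+0+0+1+1+0+1 mod 2 = 0
  s[3] = (000000011111111)·(000000110101101) mod 2 = 0+0+0+0+0+0+0+1+0+1+0+1+1+0+1 mod 2 = 1
Syndrome = 1101
Column i of H is the binary representation of i, so the syndrome is the binary index of the flipped bit.
Read s = 1101 with s[0] as LSB: 1·2^0 + 1·2^1 + 0·2^2 + 1·2^3 = 11.
Error is at bit position 11.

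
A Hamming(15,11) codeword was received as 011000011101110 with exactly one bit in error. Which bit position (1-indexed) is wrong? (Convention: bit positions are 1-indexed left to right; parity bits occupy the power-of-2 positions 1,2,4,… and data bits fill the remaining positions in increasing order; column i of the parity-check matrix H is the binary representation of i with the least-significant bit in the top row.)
Syndrome s = H · r^T (mod 2), r = 011000011101110:
  s[0] = (101010101010101)·(011000011101110) mod 2 = 0+0+1+0+0+0+0+0+1+0+0+0+1+0+0 mod 2 = 1
  s[1] = (011001100110011)·(011000011101110) mod 2 = 0+1+1+0+0+0+0+0+0+1+0+0+0+1+0 mod 2 = 0
  s[2] = (000111100001111)·(011000011101110) mod 2 = 0+0+0+0+0+0+0+0+0+0+0+1+1+1+0 mod 2 = 1
  s[3] = (000000011111111)·(011000011101110) mod 2 = 0+0+0+0+0+0+0+1+1+1+0+1+1+1+0 mod 2 = 0
Syndrome = 1010
Column i of H is the binary representation of i, so the syndrome is the binary index of the flipped bit.
Read s = 1010 with s[0] as LSB: 1·2^0 + 0·2^1 + 1·2^2 + 0·2^3 = 5.
Error is at bit position 5.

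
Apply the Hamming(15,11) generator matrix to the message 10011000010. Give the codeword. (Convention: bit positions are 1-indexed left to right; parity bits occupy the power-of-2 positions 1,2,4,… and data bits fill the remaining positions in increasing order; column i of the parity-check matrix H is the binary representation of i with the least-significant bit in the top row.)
Codeword c = d · G (mod 2), d = 10011000010:
  c[0] = d·G[:,0] = (10011000010)·(11011010101) mod 2 = 1+0+0+1+1+0+0+0+0+0+0 mod 2 = 1
  c[1] = d·G[:,1] = (10011000010)·(10110110011) mod 2 = 1+0+0+1+0+0+0+0+0+1+0 mod 2 = 1
  c[2] = d·G[:,2] = (10011000010)·(10000000000) mod 2 = 1+0+0+0+0+0+0+0+0+0+0 mod 2 = 1
  c[3] = d·G[:,3] = (10011000010)·(01110001111) mod 2 = 0+0+0+1+0+0+0+0+0+1+0 mod 2 = 0
  c[4] = d·G[:,4] = (10011000010)·(01000000000) mod 2 = 0+0+0+0+0+0+0+0+0+0+0 mod 2 = 0
  c[5] = d·G[:,5] = (10011000010)·(00100000000) mod 2 = 0+0+0+0+0+0+0+0+0+0+0 mod 2 = 0
  c[6] = d·G[:,6] = (10011000010)·(00010000000) mod 2 = 0+0+0+1+0+0+0+0+0+0+0 mod 2 = 1
  c[7] = d·G[:,7] = (10011000010)·(00001111111) mod 2 = 0+0+0+0+1+0+0+0+0+1+0 mod 2 = 0
  c[8] = d·G[:,8] = (10011000010)·(00001000000) mod 2 = 0+0+0+0+1+0+0+0+0+0+0 mod 2 = 1
  c[9] = d·G[:,9] = (10011000010)·(00000100000) mod 2 = 0+0+0+0+0+0+0+0+0+0+0 mod 2 = 0
  c[10] = d·G[:,10] = (10011000010)·(00000010000) mod 2 = 0+0+0+0+0+0+0+0+0+0+0 mod 2 = 0
  c[11] = d·G[:,11] = (10011000010)·(00000001000) mod 2 = 0+0+0+0+0+0+0+0+0+0+0 mod 2 = 0
  c[12] = d·G[:,12] = (10011000010)·(00000000100) mod 2 = 0+0+0+0+0+0+0+0+0+0+0 mod 2 = 0
  c[13] = d·G[:,13] = (10011000010)·(00000000010) mod 2 = 0+0+0+0+0+0+0+0+0+1+0 mod 2 = 1
  c[14] = d·G[:,14] = (10011000010)·(00000000001) mod 2 = 0+0+0+0+0+0+0+0+0+0+0 mod 2 = 0
Codeword = 111000101000010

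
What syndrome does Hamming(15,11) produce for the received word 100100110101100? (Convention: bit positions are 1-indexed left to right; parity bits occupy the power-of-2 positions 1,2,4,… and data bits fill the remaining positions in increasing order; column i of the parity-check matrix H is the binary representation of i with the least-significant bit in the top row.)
Syndrome s = H · r^T (mod 2), r = 100100110101100:
  s[0] = (101010101010101)·(100100110101100) mod 2 = 1+0+0+0+0+0+1+0+0+0+0+0+1+0+0 mod 2 = 1
  s[1] = (011001100110011)·(100100110101100) mod 2 = 0+0+0+0+0+0+1+0+0+1+0+0+0+0+0 mod 2 = 0
  s[2] = (000111100001111)·(100100110101100) mod 2 = 0+0+0+1+0+0+1+0+0+0+0+1+1+0+0 mod 2 = 0
  s[3] = (000000011111111)·(100100110101100) mod 2 = 0+0+0+0+0+0+0+1+0+1+0+1+1+0+0 mod 2 = 0
Syndrome = 1000
Non-zero syndrome: error at position 1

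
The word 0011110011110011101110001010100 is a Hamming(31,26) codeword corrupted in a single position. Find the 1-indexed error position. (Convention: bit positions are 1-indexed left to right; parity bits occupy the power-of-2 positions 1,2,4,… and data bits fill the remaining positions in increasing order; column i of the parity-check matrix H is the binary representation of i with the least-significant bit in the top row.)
Syndrome s = H · r^T (mod 2), r = 0011110011110011101110001010100:
  s[0] = (1010101010101010101010101010101)·(0011110011110011101110001010100) mod 2 = 0+0+1+0+1+0+0+0+1+0+1+0+0+0+1+0+1+0+1+0+1+0+0+0+1+0+1+0+1+0+0 mod 2 = 1
  s[1] = (0110011001100110011001100110011)·(0011110011110011101110001010100) mod 2 = 0+0+1+0+0+1+0+0+0+1+1+0+0+0+1+0+0+0+1+0+0+0+0+0+0+0+1+0+0+0+0 mod 2 = 1
  s[2] = (0001111000011110000111100001111)·(0011110011110011101110001010100) mod 2 = 0+0+0+1+1+1+0+0+0+0+0+1+0+0+1+0+0+0+0+1+1+0+0+0+0+0+0+0+1+0+0 mod 2 = 0
  s[3] = (0000000111111110000000011111111)·(0011110011110011101110001010100) mod 2 = 0+0+0+0+0+0+0+0+1+1+1+1+0+0+1+0+0+0+0+0+0+0+0+0+1+0+1+0+1+0+0 mod 2 = 0
  s[4] = (0000000000000001111111111111111)·(0011110011110011101110001010100) mod 2 = 0+0+0+0+0+0+0+0+0+0+0+0+0+0+0+1+1+0+1+1+1+0+0+0+1+0+1+0+1+0+0 mod 2 = 0
Syndrome = 11000
Column i of H is the binary representation of i, so the syndrome is the binary index of the flipped bit.
Read s = 11000 with s[0] as LSB: 1·2^0 + 1·2^1 + 0·2^2 + 0·2^3 + 0·2^4 = 3.
Error is at bit position 3.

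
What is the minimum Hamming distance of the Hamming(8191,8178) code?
d_min = 3 (every single-error-correcting Hamming code has d_min = 3).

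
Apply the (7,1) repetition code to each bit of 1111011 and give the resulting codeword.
Repeat each bit 7× and concatenate:
1→1111111  1→1111111  1→1111111  1→1111111  0→0000000  1→1111111  1→1111111
Codeword = 1111111111111111111111111111000000011111111111111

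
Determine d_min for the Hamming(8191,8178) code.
d_min = 3 (every single-error-correcting Hamming code has d_min = 3).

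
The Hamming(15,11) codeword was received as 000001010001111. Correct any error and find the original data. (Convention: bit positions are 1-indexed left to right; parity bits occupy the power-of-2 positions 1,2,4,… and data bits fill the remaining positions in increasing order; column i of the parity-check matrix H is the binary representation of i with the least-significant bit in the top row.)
Syndrome s = H · r^T (mod 2), r = 000001010001111:
  s[0] = (101010101010101)·(000001010001111) mod 2 = 0+0+0+0+0+0+0+0+0+0+0+0+1+0+1 mod 2 = 0
  s[1] = (011001100110011)·(000001010001111) mod 2 = 0+0+0+0+0+1+0+0+0+0+0+0+0+1+1 mod 2 = 1
  s[2] = (000111100001111)·(000001010001111) mod 2 = 0+0+0+0+0+1+0+0+0+0+0+1+1+1+1 mod 2 = 1
  s[3] = (000000011111111)·(000001010001111) mod 2 = 0+0+0+0+0+0+0+1+0+0+0+1+1+1+1 mod 2 = 1
Syndrome = 0111
Column 14 of H equals this syndrome → error at bit 14 (1-indexed).
Flip bit 14: 000001010001111 → 000001010001101
Extract data bits at positions {3,5,6,7,9,10,11,12,13,14,15}: 00100001101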